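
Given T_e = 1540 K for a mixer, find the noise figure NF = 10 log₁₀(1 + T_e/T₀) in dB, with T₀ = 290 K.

8.00 dB

F = 1 + T_e/T₀ = 1 + 1540/290 = 6.31034
NF = 10 log₁₀(6.31034) = 8.00 dB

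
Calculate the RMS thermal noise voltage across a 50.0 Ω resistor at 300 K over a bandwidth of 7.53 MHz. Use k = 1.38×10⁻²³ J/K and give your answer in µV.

V_n = √(4kTRB)
4kTRB = 4 × 1.38×10⁻²³ × 300 × 5.00×10¹ × 7.53×10⁶ = 6.23×10⁻¹² V²
V_n = √(6.23×10⁻¹²) = 2.50×10⁻⁶ V = 2.50 µV

2.50 µV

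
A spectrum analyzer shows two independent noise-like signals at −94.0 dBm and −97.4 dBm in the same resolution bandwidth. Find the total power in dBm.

Convert to linear, add, convert back:
P₁ = 3.98×10⁻¹³ W, P₂ = 1.82×10⁻¹³ W
P_tot = 5.80×10⁻¹³ W → 10 log₁₀(P_tot / 10⁻³) = −92.4 dBm

−92.4 dBm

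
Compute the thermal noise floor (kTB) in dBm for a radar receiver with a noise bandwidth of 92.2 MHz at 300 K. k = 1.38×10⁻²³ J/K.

−94.2 dBm

P_n = kTB = 1.38×10⁻²³ × 300 × 9.22×10⁷ = 3.82×10⁻¹³ W
In dBm: 10 log₁₀(3.82×10⁻¹³ / 10⁻³) = −94.2 dBm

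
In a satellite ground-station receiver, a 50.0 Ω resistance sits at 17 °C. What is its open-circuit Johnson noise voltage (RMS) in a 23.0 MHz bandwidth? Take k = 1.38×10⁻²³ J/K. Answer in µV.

4.29 µV

T = 17 °C + 273.15 = 290.15 K
V_n = √(4kTRB)
4kTRB = 4 × 1.38×10⁻²³ × 290.15 × 5.00×10¹ × 2.30×10⁷ = 1.84×10⁻¹¹ V²
V_n = √(1.84×10⁻¹¹) = 4.29×10⁻⁶ V = 4.29 µV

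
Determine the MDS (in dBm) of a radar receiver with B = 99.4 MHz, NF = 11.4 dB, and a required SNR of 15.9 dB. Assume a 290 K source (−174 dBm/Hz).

Sensitivity = −174 + 10 log₁₀(B) + NF + SNR_min
= −174 + 79.97 + 11.4 + 15.9
= −66.73 dBm → −66.7 dBm

−66.7 dBm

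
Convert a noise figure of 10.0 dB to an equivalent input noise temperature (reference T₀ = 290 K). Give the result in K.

2610 K

F = 10^(10.0/10) = 10
T_e = (F − 1)·T₀ = (10 − 1) × 290 = 2610 K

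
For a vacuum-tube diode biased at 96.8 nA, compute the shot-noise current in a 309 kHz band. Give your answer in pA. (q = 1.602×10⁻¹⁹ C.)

97.9 pA

I_n = √(2qI·B)
2qI·B = 2 × 1.602×10⁻¹⁹ × 9.68×10⁻⁸ × 3.09×10⁵ = 9.58×10⁻²¹ A²
I_n = √(9.58×10⁻²¹) = 9.79×10⁻¹¹ A = 97.9 pA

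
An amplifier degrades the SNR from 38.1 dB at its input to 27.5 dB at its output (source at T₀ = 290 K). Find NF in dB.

NF (dB) = SNR_in(dB) − SNR_out(dB) when the source is at T₀
NF = 38.1 − 27.5 = 10.6 dB

10.6 dB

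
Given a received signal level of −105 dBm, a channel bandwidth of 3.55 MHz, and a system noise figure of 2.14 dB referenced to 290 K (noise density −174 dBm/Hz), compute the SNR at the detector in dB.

Noise floor: N = −174 + 10 log₁₀(B) + NF
10 log₁₀(3.55×10⁶) = 65.5 dB
N = −174 + 65.5 + 2.14 = −106.36 dBm
SNR = P_sig − N = −105 − (−106.36) = 1.36 dB → 1.4 dB

1.4 dB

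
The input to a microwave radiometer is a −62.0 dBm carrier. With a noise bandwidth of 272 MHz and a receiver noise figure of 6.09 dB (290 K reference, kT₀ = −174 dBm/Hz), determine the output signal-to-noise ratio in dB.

Noise floor: N = −174 + 10 log₁₀(B) + NF
10 log₁₀(2.72×10⁸) = 84.35 dB
N = −174 + 84.35 + 6.09 = −83.56 dBm
SNR = P_sig − N = −62.0 − (−83.56) = 21.56 dB → 21.6 dB

21.6 dB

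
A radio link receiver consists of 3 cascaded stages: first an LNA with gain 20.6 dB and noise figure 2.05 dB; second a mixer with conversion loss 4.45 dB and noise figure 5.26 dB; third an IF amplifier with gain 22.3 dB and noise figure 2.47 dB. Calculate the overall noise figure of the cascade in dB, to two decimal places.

Convert to linear (a loss of L dB is a gain of −L dB): F_i = 10^(NF_i/10), G_i = 10^(G_i,dB/10)
  Stage 1: F_1 = 10^(2.05/10) = 1.603, G_1 = 10^(20.6/10) = 114.8
  Stage 2: F_2 = 10^(5.26/10) = 3.357, G_2 = 10^(−4.45/10) = 0.3589
  Stage 3: F_3 = 10^(2.47/10) = 1.766, G_3 = 10^(22.3/10) = 169.8
Friis cascade:
  F = 1.603 + (3.357 − 1)/114.8 + (1.766 − 1)/41.21 = 1.642
NF = 10 log₁₀(1.642) = 2.15 dB

2.15 dB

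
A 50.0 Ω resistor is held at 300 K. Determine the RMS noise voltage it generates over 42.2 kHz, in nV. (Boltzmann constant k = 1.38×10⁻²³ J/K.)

V_n = √(4kTRB)
4kTRB = 4 × 1.38×10⁻²³ × 300 × 5.00×10¹ × 4.22×10⁴ = 3.49×10⁻¹⁴ V²
V_n = √(3.49×10⁻¹⁴) = 1.87×10⁻⁷ V = 187 nV

187 nV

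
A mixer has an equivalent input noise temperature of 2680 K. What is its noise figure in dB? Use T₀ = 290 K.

10.10 dB

F = 1 + T_e/T₀ = 1 + 2680/290 = 10.2414
NF = 10 log₁₀(10.2414) = 10.10 dB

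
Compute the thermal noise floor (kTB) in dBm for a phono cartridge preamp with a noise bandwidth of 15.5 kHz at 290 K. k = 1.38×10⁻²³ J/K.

−132.1 dBm

P_n = kTB = 1.38×10⁻²³ × 290 × 1.55×10⁴ = 6.20×10⁻¹⁷ W
In dBm: 10 log₁₀(6.20×10⁻¹⁷ / 10⁻³) = −132.1 dBm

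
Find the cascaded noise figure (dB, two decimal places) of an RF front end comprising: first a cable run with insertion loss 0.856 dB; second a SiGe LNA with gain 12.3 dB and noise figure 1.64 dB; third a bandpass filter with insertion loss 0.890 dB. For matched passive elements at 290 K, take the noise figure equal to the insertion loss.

Convert to linear (a loss of L dB is a gain of −L dB): F_i = 10^(NF_i/10), G_i = 10^(G_i,dB/10)
  Stage 1: F_1 = 10^(0.856/10) = 1.218, G_1 = 10^(−0.856/10) = 0.8211
  Stage 2: F_2 = 10^(1.64/10) = 1.459, G_2 = 10^(12.3/10) = 16.98
  Stage 3: F_3 = 10^(0.890/10) = 1.227, G_3 = 10^(−0.890/10) = 0.8147
Friis cascade:
  F = 1.218 + (1.459 − 1)/0.8211 + (1.227 − 1)/13.94 = 1.793
NF = 10 log₁₀(1.793) = 2.54 dB

2.54 dB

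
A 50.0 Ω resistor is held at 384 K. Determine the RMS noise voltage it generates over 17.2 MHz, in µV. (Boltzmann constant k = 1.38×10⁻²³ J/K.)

V_n = √(4kTRB)
4kTRB = 4 × 1.38×10⁻²³ × 384 × 5.00×10¹ × 1.72×10⁷ = 1.82×10⁻¹¹ V²
V_n = √(1.82×10⁻¹¹) = 4.27×10⁻⁶ V = 4.27 µV

4.27 µV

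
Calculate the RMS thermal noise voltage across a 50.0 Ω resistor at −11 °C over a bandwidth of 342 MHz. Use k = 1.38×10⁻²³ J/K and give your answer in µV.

15.7 µV

T = −11 °C + 273.15 = 262.15 K
V_n = √(4kTRB)
4kTRB = 4 × 1.38×10⁻²³ × 262.15 × 5.00×10¹ × 3.42×10⁸ = 2.47×10⁻¹⁰ V²
V_n = √(2.47×10⁻¹⁰) = 1.57×10⁻⁵ V = 15.7 µV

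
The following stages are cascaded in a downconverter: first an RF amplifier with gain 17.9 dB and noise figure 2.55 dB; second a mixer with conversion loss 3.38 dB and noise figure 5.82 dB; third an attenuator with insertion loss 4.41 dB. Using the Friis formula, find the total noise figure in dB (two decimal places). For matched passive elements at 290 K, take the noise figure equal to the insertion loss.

Convert to linear (a loss of L dB is a gain of −L dB): F_i = 10^(NF_i/10), G_i = 10^(G_i,dB/10)
  Stage 1: F_1 = 10^(2.55/10) = 1.799, G_1 = 10^(17.9/10) = 61.66
  Stage 2: F_2 = 10^(5.82/10) = 3.819, G_2 = 10^(−3.38/10) = 0.4592
  Stage 3: F_3 = 10^(4.41/10) = 2.761, G_3 = 10^(−4.41/10) = 0.3622
Friis cascade:
  F = 1.799 + (3.819 − 1)/61.66 + (2.761 − 1)/28.31 = 1.907
NF = 10 log₁₀(1.907) = 2.80 dB

2.80 dB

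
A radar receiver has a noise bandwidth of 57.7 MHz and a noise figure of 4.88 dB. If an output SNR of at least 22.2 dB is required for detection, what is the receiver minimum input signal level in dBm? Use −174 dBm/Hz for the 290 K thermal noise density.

Sensitivity = −174 + 10 log₁₀(B) + NF + SNR_min
= −174 + 77.61 + 4.88 + 22.2
= −69.31 dBm → −69.3 dBm

−69.3 dBm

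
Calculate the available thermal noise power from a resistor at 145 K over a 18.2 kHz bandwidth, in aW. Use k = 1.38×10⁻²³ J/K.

P_n = kTB = 1.38×10⁻²³ × 145 × 1.82×10⁴ = 3.64×10⁻¹⁷ W = 36.4 aW

36.4 aW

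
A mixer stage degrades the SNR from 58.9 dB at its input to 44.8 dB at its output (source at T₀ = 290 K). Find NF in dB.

NF (dB) = SNR_in(dB) − SNR_out(dB) when the source is at T₀
NF = 58.9 − 44.8 = 14.1 dB

14.1 dB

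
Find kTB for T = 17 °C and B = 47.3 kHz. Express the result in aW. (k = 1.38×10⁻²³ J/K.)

189 aW

T = 17 °C + 273.15 = 290.15 K
P_n = kTB = 1.38×10⁻²³ × 290.15 × 4.73×10⁴ = 1.89×10⁻¹⁶ W = 189 aW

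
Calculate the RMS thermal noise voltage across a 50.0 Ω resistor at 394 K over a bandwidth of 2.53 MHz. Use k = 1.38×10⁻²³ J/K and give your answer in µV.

V_n = √(4kTRB)
4kTRB = 4 × 1.38×10⁻²³ × 394 × 5.00×10¹ × 2.53×10⁶ = 2.75×10⁻¹² V²
V_n = √(2.75×10⁻¹²) = 1.66×10⁻⁶ V = 1.66 µV

1.66 µV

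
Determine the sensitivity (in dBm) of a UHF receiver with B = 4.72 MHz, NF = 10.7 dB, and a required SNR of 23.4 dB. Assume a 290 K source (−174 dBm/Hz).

−73.2 dBm

Sensitivity = −174 + 10 log₁₀(B) + NF + SNR_min
= −174 + 66.74 + 10.7 + 23.4
= −73.16 dBm → −73.2 dBm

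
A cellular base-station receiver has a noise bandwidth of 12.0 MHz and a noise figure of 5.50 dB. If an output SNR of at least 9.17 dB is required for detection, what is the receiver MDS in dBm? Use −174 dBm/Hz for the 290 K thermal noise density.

−88.5 dBm

Sensitivity = −174 + 10 log₁₀(B) + NF + SNR_min
= −174 + 70.79 + 5.50 + 9.17
= −88.54 dBm → −88.5 dBm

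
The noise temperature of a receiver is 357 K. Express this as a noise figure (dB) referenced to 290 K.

3.49 dB

F = 1 + T_e/T₀ = 1 + 357/290 = 2.23103
NF = 10 log₁₀(2.23103) = 3.49 dB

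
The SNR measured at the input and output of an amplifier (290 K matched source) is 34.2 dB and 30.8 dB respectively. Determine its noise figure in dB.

NF (dB) = SNR_in(dB) − SNR_out(dB) when the source is at T₀
NF = 34.2 − 30.8 = 3.4 dB

3.4 dB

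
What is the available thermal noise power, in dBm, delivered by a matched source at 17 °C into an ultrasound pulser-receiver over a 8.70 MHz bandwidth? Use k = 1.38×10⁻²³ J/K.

−104.6 dBm

T = 17 °C + 273.15 = 290.15 K
P_n = kTB = 1.38×10⁻²³ × 290.15 × 8.70×10⁶ = 3.48×10⁻¹⁴ W
In dBm: 10 log₁₀(3.48×10⁻¹⁴ / 10⁻³) = −104.6 dBm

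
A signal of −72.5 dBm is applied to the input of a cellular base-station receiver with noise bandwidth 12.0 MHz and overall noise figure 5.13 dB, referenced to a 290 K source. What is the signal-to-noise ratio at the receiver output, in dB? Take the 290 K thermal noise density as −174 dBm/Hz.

25.6 dB

Noise floor: N = −174 + 10 log₁₀(B) + NF
10 log₁₀(1.20×10⁷) = 70.79 dB
N = −174 + 70.79 + 5.13 = −98.08 dBm
SNR = P_sig − N = −72.5 − (−98.08) = 25.58 dB → 25.6 dB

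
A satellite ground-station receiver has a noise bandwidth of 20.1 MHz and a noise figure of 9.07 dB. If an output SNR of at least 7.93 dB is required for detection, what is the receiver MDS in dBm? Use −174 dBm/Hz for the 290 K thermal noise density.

−84.0 dBm

Sensitivity = −174 + 10 log₁₀(B) + NF + SNR_min
= −174 + 73.03 + 9.07 + 7.93
= −83.97 dBm → −84.0 dBm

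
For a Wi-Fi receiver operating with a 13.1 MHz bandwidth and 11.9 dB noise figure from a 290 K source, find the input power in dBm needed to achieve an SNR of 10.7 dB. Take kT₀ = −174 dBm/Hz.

Sensitivity = −174 + 10 log₁₀(B) + NF + SNR_min
= −174 + 71.17 + 11.9 + 10.7
= −80.23 dBm → −80.2 dBm

−80.2 dBm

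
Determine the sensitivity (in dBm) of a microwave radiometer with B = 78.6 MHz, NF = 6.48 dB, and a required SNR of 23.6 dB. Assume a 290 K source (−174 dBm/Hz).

−65.0 dBm

Sensitivity = −174 + 10 log₁₀(B) + NF + SNR_min
= −174 + 78.95 + 6.48 + 23.6
= −64.97 dBm → −65.0 dBm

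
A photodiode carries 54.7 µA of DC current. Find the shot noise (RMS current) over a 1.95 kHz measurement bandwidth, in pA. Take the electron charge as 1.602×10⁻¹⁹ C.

185 pA

I_n = √(2qI·B)
2qI·B = 2 × 1.602×10⁻¹⁹ × 5.47×10⁻⁵ × 1.95×10³ = 3.42×10⁻²⁰ A²
I_n = √(3.42×10⁻²⁰) = 1.85×10⁻¹⁰ A = 185 pA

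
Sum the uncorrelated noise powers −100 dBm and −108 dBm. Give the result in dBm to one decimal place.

−99.4 dBm

Convert to linear, add, convert back:
P₁ = 1.00×10⁻¹³ W, P₂ = 1.58×10⁻¹⁴ W
P_tot = 1.16×10⁻¹³ W → 10 log₁₀(P_tot / 10⁻³) = −99.4 dBm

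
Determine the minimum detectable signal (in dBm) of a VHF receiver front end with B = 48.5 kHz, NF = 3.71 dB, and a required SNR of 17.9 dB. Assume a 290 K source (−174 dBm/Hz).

−105.5 dBm

Sensitivity = −174 + 10 log₁₀(B) + NF + SNR_min
= −174 + 46.86 + 3.71 + 17.9
= −105.53 dBm → −105.5 dBm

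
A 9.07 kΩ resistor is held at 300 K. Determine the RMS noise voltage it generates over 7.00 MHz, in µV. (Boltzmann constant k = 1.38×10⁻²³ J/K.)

V_n = √(4kTRB)
4kTRB = 4 × 1.38×10⁻²³ × 300 × 9.07×10³ × 7.00×10⁶ = 1.05×10⁻⁹ V²
V_n = √(1.05×10⁻⁹) = 3.24×10⁻⁵ V = 32.4 µV

32.4 µV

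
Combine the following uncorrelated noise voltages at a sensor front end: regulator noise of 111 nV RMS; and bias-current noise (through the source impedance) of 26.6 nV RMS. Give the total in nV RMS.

Uncorrelated sources add in power (mean-square): V_tot = √(ΣV_i²)
V_tot = √[(1.11×10⁻⁷)² + (2.66×10⁻⁸)²] = 1.14×10⁻⁷ V = 114 nV

114 nV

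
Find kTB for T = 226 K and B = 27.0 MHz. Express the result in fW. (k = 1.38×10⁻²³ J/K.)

P_n = kTB = 1.38×10⁻²³ × 226 × 2.70×10⁷ = 8.42×10⁻¹⁴ W = 84.2 fW

84.2 fW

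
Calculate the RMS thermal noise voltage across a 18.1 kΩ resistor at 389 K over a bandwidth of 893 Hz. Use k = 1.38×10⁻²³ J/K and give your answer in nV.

589 nV

V_n = √(4kTRB)
4kTRB = 4 × 1.38×10⁻²³ × 389 × 1.81×10⁴ × 8.93×10² = 3.47×10⁻¹³ V²
V_n = √(3.47×10⁻¹³) = 5.89×10⁻⁷ V = 589 nV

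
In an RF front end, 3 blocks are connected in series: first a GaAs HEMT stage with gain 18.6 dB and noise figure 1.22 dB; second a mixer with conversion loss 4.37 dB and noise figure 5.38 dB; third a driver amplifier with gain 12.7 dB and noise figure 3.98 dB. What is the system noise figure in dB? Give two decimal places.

1.51 dB

Convert to linear (a loss of L dB is a gain of −L dB): F_i = 10^(NF_i/10), G_i = 10^(G_i,dB/10)
  Stage 1: F_1 = 10^(1.22/10) = 1.324, G_1 = 10^(18.6/10) = 72.44
  Stage 2: F_2 = 10^(5.38/10) = 3.451, G_2 = 10^(−4.37/10) = 0.3656
  Stage 3: F_3 = 10^(3.98/10) = 2.500, G_3 = 10^(12.7/10) = 18.62
Friis cascade:
  F = 1.324 + (3.451 − 1)/72.44 + (2.500 − 1)/26.49 = 1.415
NF = 10 log₁₀(1.415) = 1.51 dB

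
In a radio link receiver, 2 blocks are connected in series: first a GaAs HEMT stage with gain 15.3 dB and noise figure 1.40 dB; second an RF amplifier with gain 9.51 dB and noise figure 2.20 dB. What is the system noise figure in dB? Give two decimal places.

Convert to linear (a loss of L dB is a gain of −L dB): F_i = 10^(NF_i/10), G_i = 10^(G_i,dB/10)
  Stage 1: F_1 = 10^(1.40/10) = 1.380, G_1 = 10^(15.3/10) = 33.88
  Stage 2: F_2 = 10^(2.20/10) = 1.660, G_2 = 10^(9.51/10) = 8.933
Friis cascade:
  F = 1.380 + (1.660 − 1)/33.88 = 1.400
NF = 10 log₁₀(1.400) = 1.46 dB

1.46 dB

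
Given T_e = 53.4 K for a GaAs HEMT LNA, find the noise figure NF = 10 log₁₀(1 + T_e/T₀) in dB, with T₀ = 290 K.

0.734 dB

F = 1 + T_e/T₀ = 1 + 53.4/290 = 1.18414
NF = 10 log₁₀(1.18414) = 0.734 dB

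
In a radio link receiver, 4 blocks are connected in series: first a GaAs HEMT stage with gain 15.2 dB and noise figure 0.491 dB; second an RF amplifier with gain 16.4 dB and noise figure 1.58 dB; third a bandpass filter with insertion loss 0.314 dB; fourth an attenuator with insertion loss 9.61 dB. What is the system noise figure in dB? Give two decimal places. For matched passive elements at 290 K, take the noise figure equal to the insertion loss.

0.57 dB

Convert to linear (a loss of L dB is a gain of −L dB): F_i = 10^(NF_i/10), G_i = 10^(G_i,dB/10)
  Stage 1: F_1 = 10^(0.491/10) = 1.120, G_1 = 10^(15.2/10) = 33.11
  Stage 2: F_2 = 10^(1.58/10) = 1.439, G_2 = 10^(16.4/10) = 43.65
  Stage 3: F_3 = 10^(0.314/10) = 1.075, G_3 = 10^(−0.314/10) = 0.9303
  Stage 4: F_4 = 10^(9.61/10) = 9.141, G_4 = 10^(−9.61/10) = 0.1094
Friis cascade:
  F = 1.120 + (1.439 − 1)/33.11 + (1.075 − 1)/1445 + (9.141 − 1)/1345 = 1.139
NF = 10 log₁₀(1.139) = 0.57 dB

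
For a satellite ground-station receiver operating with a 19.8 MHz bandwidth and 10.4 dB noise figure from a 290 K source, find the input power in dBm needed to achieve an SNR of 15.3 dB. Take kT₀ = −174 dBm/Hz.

−75.3 dBm

Sensitivity = −174 + 10 log₁₀(B) + NF + SNR_min
= −174 + 72.97 + 10.4 + 15.3
= −75.33 dBm → −75.3 dBm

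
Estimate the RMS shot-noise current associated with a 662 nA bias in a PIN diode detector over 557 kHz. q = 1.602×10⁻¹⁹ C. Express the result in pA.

344 pA

I_n = √(2qI·B)
2qI·B = 2 × 1.602×10⁻¹⁹ × 6.62×10⁻⁷ × 5.57×10⁵ = 1.18×10⁻¹⁹ A²
I_n = √(1.18×10⁻¹⁹) = 3.44×10⁻¹⁰ A = 344 pA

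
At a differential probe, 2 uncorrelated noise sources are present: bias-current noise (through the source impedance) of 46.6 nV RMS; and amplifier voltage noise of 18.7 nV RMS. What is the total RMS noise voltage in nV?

50.2 nV

Uncorrelated sources add in power (mean-square): V_tot = √(ΣV_i²)
V_tot = √[(4.66×10⁻⁸)² + (1.87×10⁻⁸)²] = 5.02×10⁻⁸ V = 50.2 nV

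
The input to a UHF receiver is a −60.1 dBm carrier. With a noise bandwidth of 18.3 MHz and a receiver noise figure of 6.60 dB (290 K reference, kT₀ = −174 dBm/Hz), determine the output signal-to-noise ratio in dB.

Noise floor: N = −174 + 10 log₁₀(B) + NF
10 log₁₀(1.83×10⁷) = 72.62 dB
N = −174 + 72.62 + 6.60 = −94.78 dBm
SNR = P_sig − N = −60.1 − (−94.78) = 34.68 dB → 34.7 dB

34.7 dB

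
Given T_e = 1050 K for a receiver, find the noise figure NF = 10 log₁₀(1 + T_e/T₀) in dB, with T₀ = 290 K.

6.65 dB

F = 1 + T_e/T₀ = 1 + 1050/290 = 4.62069
NF = 10 log₁₀(4.62069) = 6.65 dB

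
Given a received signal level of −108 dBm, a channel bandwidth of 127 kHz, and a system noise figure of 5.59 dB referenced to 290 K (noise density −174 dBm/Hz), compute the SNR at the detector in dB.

Noise floor: N = −174 + 10 log₁₀(B) + NF
10 log₁₀(1.27×10⁵) = 51.04 dB
N = −174 + 51.04 + 5.59 = −117.37 dBm
SNR = P_sig − N = −108 − (−117.37) = 9.37 dB → 9.4 dB

9.4 dB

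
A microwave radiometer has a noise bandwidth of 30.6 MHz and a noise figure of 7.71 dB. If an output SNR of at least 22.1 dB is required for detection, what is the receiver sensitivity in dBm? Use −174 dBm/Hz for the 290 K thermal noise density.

Sensitivity = −174 + 10 log₁₀(B) + NF + SNR_min
= −174 + 74.86 + 7.71 + 22.1
= −69.33 dBm → −69.3 dBm

−69.3 dBm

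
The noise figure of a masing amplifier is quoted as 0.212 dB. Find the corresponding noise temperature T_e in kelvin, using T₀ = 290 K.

F = 10^(0.212/10) = 1.05003
T_e = (F − 1)·T₀ = (1.05003 − 1) × 290 = 14.5 K

14.5 K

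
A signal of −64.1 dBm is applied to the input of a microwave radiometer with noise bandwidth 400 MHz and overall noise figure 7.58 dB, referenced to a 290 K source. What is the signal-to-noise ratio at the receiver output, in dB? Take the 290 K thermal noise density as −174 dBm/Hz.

16.3 dB

Noise floor: N = −174 + 10 log₁₀(B) + NF
10 log₁₀(4.00×10⁸) = 86.02 dB
N = −174 + 86.02 + 7.58 = −80.40 dBm
SNR = P_sig − N = −64.1 − (−80.40) = 16.30 dB → 16.3 dB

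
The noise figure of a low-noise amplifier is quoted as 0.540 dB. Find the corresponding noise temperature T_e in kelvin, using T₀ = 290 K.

38.4 K

F = 10^(0.540/10) = 1.1324
T_e = (F − 1)·T₀ = (1.1324 − 1) × 290 = 38.4 K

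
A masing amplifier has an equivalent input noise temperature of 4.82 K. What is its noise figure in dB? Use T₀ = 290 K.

0.072 dB

F = 1 + T_e/T₀ = 1 + 4.82/290 = 1.01662
NF = 10 log₁₀(1.01662) = 0.072 dB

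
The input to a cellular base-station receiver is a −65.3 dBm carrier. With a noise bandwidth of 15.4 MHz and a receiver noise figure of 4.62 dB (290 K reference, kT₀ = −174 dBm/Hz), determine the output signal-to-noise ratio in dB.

32.2 dB

Noise floor: N = −174 + 10 log₁₀(B) + NF
10 log₁₀(1.54×10⁷) = 71.88 dB
N = −174 + 71.88 + 4.62 = −97.50 dBm
SNR = P_sig − N = −65.3 − (−97.50) = 32.20 dB → 32.2 dB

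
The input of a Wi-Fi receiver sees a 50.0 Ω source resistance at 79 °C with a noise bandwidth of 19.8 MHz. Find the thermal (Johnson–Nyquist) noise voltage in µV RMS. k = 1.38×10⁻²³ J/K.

4.39 µV

T = 79 °C + 273.15 = 352.15 K
V_n = √(4kTRB)
4kTRB = 4 × 1.38×10⁻²³ × 352.15 × 5.00×10¹ × 1.98×10⁷ = 1.92×10⁻¹¹ V²
V_n = √(1.92×10⁻¹¹) = 4.39×10⁻⁶ V = 4.39 µV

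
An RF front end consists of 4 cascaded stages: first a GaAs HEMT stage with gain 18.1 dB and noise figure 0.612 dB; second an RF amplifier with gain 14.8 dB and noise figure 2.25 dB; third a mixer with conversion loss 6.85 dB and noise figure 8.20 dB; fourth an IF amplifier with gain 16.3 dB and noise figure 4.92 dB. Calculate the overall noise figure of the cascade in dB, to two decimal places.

Convert to linear (a loss of L dB is a gain of −L dB): F_i = 10^(NF_i/10), G_i = 10^(G_i,dB/10)
  Stage 1: F_1 = 10^(0.612/10) = 1.151, G_1 = 10^(18.1/10) = 64.57
  Stage 2: F_2 = 10^(2.25/10) = 1.679, G_2 = 10^(14.8/10) = 30.20
  Stage 3: F_3 = 10^(8.20/10) = 6.607, G_3 = 10^(−6.85/10) = 0.2065
  Stage 4: F_4 = 10^(4.92/10) = 3.105, G_4 = 10^(16.3/10) = 42.66
Friis cascade:
  F = 1.151 + (1.679 − 1)/64.57 + (6.607 − 1)/1950 + (3.105 − 1)/402.7 = 1.170
NF = 10 log₁₀(1.170) = 0.68 dB

0.68 dB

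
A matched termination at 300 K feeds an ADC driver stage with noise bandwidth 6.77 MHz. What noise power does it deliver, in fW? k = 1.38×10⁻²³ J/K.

P_n = kTB = 1.38×10⁻²³ × 300 × 6.77×10⁶ = 2.80×10⁻¹⁴ W = 28.0 fW

28.0 fW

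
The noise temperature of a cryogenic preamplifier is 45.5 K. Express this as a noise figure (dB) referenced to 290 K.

0.633 dB

F = 1 + T_e/T₀ = 1 + 45.5/290 = 1.1569
NF = 10 log₁₀(1.1569) = 0.633 dB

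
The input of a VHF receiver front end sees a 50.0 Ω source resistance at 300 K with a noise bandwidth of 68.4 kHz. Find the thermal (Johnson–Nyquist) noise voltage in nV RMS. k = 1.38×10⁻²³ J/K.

238 nV

V_n = √(4kTRB)
4kTRB = 4 × 1.38×10⁻²³ × 300 × 5.00×10¹ × 6.84×10⁴ = 5.66×10⁻¹⁴ V²
V_n = √(5.66×10⁻¹⁴) = 2.38×10⁻⁷ V = 238 nV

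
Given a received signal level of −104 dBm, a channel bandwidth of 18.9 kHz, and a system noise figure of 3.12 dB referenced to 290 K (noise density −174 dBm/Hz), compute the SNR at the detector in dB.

Noise floor: N = −174 + 10 log₁₀(B) + NF
10 log₁₀(1.89×10⁴) = 42.76 dB
N = −174 + 42.76 + 3.12 = −128.12 dBm
SNR = P_sig − N = −104 − (−128.12) = 24.12 dB → 24.1 dB

24.1 dB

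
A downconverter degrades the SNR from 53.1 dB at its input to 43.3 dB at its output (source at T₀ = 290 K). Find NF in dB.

NF (dB) = SNR_in(dB) − SNR_out(dB) when the source is at T₀
NF = 53.1 − 43.3 = 9.8 dB

9.8 dB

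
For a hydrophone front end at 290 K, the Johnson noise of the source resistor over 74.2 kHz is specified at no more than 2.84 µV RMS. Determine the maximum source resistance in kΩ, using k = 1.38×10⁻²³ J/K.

Johnson–Nyquist: V_n = √(4kTRB) ⇒ R = V_n² / (4kTB)
4kTB = 4 × 1.38×10⁻²³ × 290 × 7.42×10⁴ = 1.19×10⁻¹⁵
R = (2.84×10⁻⁶)² / 1.19×10⁻¹⁵ = 6.79×10³ Ω = 6.79 kΩ

6.79 kΩ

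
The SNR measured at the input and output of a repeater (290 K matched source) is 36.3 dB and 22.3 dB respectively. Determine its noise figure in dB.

14.0 dB

NF (dB) = SNR_in(dB) − SNR_out(dB) when the source is at T₀
NF = 36.3 − 22.3 = 14.0 dB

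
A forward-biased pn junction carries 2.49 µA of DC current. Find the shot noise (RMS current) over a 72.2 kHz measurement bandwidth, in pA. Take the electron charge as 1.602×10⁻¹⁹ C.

I_n = √(2qI·B)
2qI·B = 2 × 1.602×10⁻¹⁹ × 2.49×10⁻⁶ × 7.22×10⁴ = 5.76×10⁻²⁰ A²
I_n = √(5.76×10⁻²⁰) = 2.40×10⁻¹⁰ A = 240 pA

240 pA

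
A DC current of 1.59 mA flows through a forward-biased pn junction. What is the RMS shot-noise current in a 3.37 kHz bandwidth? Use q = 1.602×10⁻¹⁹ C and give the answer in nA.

1.31 nA

I_n = √(2qI·B)
2qI·B = 2 × 1.602×10⁻¹⁹ × 1.59×10⁻³ × 3.37×10³ = 1.72×10⁻¹⁸ A²
I_n = √(1.72×10⁻¹⁸) = 1.31×10⁻⁹ A = 1.31 nA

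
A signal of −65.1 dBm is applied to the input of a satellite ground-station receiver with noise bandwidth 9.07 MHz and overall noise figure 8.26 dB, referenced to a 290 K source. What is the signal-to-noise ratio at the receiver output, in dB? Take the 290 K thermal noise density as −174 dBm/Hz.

31.1 dB

Noise floor: N = −174 + 10 log₁₀(B) + NF
10 log₁₀(9.07×10⁶) = 69.58 dB
N = −174 + 69.58 + 8.26 = −96.16 dBm
SNR = P_sig − N = −65.1 − (−96.16) = 31.06 dB → 31.1 dB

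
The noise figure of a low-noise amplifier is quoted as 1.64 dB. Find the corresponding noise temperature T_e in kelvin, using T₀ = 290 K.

F = 10^(1.64/10) = 1.45881
T_e = (F − 1)·T₀ = (1.45881 − 1) × 290 = 133 K

133 K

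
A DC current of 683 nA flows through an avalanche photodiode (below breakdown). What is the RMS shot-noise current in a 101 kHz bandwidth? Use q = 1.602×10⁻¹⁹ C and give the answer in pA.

I_n = √(2qI·B)
2qI·B = 2 × 1.602×10⁻¹⁹ × 6.83×10⁻⁷ × 1.01×10⁵ = 2.21×10⁻²⁰ A²
I_n = √(2.21×10⁻²⁰) = 1.49×10⁻¹⁰ A = 149 pA

149 pA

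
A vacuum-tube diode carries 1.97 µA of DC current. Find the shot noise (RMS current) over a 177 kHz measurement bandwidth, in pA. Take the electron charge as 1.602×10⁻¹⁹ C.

334 pA

I_n = √(2qI·B)
2qI·B = 2 × 1.602×10⁻¹⁹ × 1.97×10⁻⁶ × 1.77×10⁵ = 1.12×10⁻¹⁹ A²
I_n = √(1.12×10⁻¹⁹) = 3.34×10⁻¹⁰ A = 334 pA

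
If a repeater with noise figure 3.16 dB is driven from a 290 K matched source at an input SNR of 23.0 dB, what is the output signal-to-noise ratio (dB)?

By definition F = SNR_in/SNR_out, so in dB: SNR_out = SNR_in − NF
SNR_out = 23.0 − 3.16 = 19.84 dB

19.84 dB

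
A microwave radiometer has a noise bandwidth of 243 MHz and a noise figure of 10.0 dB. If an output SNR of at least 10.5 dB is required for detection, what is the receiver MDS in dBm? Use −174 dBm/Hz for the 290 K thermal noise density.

Sensitivity = −174 + 10 log₁₀(B) + NF + SNR_min
= −174 + 83.86 + 10.0 + 10.5
= −69.64 dBm → −69.6 dBm

−69.6 dBm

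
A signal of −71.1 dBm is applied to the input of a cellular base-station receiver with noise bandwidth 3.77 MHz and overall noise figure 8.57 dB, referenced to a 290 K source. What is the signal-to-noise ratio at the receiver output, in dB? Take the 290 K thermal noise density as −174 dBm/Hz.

Noise floor: N = −174 + 10 log₁₀(B) + NF
10 log₁₀(3.77×10⁶) = 65.76 dB
N = −174 + 65.76 + 8.57 = −99.67 dBm
SNR = P_sig − N = −71.1 − (−99.67) = 28.57 dB → 28.6 dB

28.6 dB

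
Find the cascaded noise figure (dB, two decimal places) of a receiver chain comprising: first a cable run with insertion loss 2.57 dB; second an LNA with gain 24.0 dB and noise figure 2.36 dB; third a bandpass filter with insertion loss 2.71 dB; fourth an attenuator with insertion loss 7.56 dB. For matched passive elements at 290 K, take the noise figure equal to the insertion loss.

Convert to linear (a loss of L dB is a gain of −L dB): F_i = 10^(NF_i/10), G_i = 10^(G_i,dB/10)
  Stage 1: F_1 = 10^(2.57/10) = 1.807, G_1 = 10^(−2.57/10) = 0.5534
  Stage 2: F_2 = 10^(2.36/10) = 1.722, G_2 = 10^(24.0/10) = 251.2
  Stage 3: F_3 = 10^(2.71/10) = 1.866, G_3 = 10^(−2.71/10) = 0.5358
  Stage 4: F_4 = 10^(7.56/10) = 5.702, G_4 = 10^(−7.56/10) = 0.1754
Friis cascade:
  F = 1.807 + (1.722 − 1)/0.5534 + (1.866 − 1)/139.0 + (5.702 − 1)/74.47 = 3.181
NF = 10 log₁₀(3.181) = 5.03 dB

5.03 dB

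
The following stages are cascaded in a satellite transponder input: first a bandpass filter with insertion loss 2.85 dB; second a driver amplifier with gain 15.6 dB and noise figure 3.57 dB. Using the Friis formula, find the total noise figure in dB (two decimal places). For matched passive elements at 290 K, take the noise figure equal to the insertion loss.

Convert to linear (a loss of L dB is a gain of −L dB): F_i = 10^(NF_i/10), G_i = 10^(G_i,dB/10)
  Stage 1: F_1 = 10^(2.85/10) = 1.928, G_1 = 10^(−2.85/10) = 0.5188
  Stage 2: F_2 = 10^(3.57/10) = 2.275, G_2 = 10^(15.6/10) = 36.31
Friis cascade:
  F = 1.928 + (2.275 − 1)/0.5188 = 4.385
NF = 10 log₁₀(4.385) = 6.42 dB

6.42 dB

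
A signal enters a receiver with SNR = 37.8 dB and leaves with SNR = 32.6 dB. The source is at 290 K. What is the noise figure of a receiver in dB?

NF (dB) = SNR_in(dB) − SNR_out(dB) when the source is at T₀
NF = 37.8 − 32.6 = 5.2 dB

5.2 dB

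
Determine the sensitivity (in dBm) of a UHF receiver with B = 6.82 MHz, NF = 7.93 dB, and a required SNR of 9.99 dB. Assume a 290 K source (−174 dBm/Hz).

Sensitivity = −174 + 10 log₁₀(B) + NF + SNR_min
= −174 + 68.34 + 7.93 + 9.99
= −87.74 dBm → −87.7 dBm

−87.7 dBm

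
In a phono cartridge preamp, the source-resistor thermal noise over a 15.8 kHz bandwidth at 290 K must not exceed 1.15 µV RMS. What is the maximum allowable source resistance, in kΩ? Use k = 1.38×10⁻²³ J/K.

Johnson–Nyquist: V_n = √(4kTRB) ⇒ R = V_n² / (4kTB)
4kTB = 4 × 1.38×10⁻²³ × 290 × 1.58×10⁴ = 2.53×10⁻¹⁶
R = (1.15×10⁻⁶)² / 2.53×10⁻¹⁶ = 5.23×10³ Ω = 5.23 kΩ

5.23 kΩ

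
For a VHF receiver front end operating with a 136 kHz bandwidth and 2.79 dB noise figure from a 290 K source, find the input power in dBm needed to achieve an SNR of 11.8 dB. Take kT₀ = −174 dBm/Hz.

Sensitivity = −174 + 10 log₁₀(B) + NF + SNR_min
= −174 + 51.34 + 2.79 + 11.8
= −108.07 dBm → −108.1 dBm

−108.1 dBm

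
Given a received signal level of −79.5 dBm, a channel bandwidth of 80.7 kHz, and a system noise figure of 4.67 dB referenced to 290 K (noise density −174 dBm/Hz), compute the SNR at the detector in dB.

Noise floor: N = −174 + 10 log₁₀(B) + NF
10 log₁₀(8.07×10⁴) = 49.07 dB
N = −174 + 49.07 + 4.67 = −120.26 dBm
SNR = P_sig − N = −79.5 − (−120.26) = 40.76 dB → 40.8 dB

40.8 dB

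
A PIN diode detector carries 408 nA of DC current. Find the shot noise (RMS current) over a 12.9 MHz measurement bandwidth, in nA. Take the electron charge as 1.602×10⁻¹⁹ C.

I_n = √(2qI·B)
2qI·B = 2 × 1.602×10⁻¹⁹ × 4.08×10⁻⁷ × 1.29×10⁷ = 1.69×10⁻¹⁸ A²
I_n = √(1.69×10⁻¹⁸) = 1.30×10⁻⁹ A = 1.30 nA

1.30 nA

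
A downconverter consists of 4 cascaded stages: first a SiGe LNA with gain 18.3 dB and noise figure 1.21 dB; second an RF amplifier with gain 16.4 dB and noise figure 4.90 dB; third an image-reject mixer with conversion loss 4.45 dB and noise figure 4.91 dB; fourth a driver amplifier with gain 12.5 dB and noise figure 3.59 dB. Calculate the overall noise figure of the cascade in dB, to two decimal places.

1.32 dB

Convert to linear (a loss of L dB is a gain of −L dB): F_i = 10^(NF_i/10), G_i = 10^(G_i,dB/10)
  Stage 1: F_1 = 10^(1.21/10) = 1.321, G_1 = 10^(18.3/10) = 67.61
  Stage 2: F_2 = 10^(4.90/10) = 3.090, G_2 = 10^(16.4/10) = 43.65
  Stage 3: F_3 = 10^(4.91/10) = 3.097, G_3 = 10^(−4.45/10) = 0.3589
  Stage 4: F_4 = 10^(3.59/10) = 2.286, G_4 = 10^(12.5/10) = 17.78
Friis cascade:
  F = 1.321 + (3.090 − 1)/67.61 + (3.097 − 1)/2951 + (2.286 − 1)/1059 = 1.354
NF = 10 log₁₀(1.354) = 1.32 dB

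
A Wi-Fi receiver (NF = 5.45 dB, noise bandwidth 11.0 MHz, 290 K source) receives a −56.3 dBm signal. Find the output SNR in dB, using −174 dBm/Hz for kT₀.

41.8 dB

Noise floor: N = −174 + 10 log₁₀(B) + NF
10 log₁₀(1.10×10⁷) = 70.41 dB
N = −174 + 70.41 + 5.45 = −98.14 dBm
SNR = P_sig − N = −56.3 − (−98.14) = 41.84 dB → 41.8 dB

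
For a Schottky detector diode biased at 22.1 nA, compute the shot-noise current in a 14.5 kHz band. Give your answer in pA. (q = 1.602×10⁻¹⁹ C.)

10.1 pA

I_n = √(2qI·B)
2qI·B = 2 × 1.602×10⁻¹⁹ × 2.21×10⁻⁸ × 1.45×10⁴ = 1.03×10⁻²² A²
I_n = √(1.03×10⁻²²) = 1.01×10⁻¹¹ A = 10.1 pA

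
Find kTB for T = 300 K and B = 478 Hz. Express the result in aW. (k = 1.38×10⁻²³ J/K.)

P_n = kTB = 1.38×10⁻²³ × 300 × 4.78×10² = 1.98×10⁻¹⁸ W = 1.98 aW

1.98 aW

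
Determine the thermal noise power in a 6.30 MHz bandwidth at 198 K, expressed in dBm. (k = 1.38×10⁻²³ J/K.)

−107.6 dBm

P_n = kTB = 1.38×10⁻²³ × 198 × 6.30×10⁶ = 1.72×10⁻¹⁴ W
In dBm: 10 log₁₀(1.72×10⁻¹⁴ / 10⁻³) = −107.6 dBm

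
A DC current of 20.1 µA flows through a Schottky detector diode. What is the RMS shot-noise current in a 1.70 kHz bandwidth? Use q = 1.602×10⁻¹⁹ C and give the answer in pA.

105 pA

I_n = √(2qI·B)
2qI·B = 2 × 1.602×10⁻¹⁹ × 2.01×10⁻⁵ × 1.70×10³ = 1.09×10⁻²⁰ A²
I_n = √(1.09×10⁻²⁰) = 1.05×10⁻¹⁰ A = 105 pA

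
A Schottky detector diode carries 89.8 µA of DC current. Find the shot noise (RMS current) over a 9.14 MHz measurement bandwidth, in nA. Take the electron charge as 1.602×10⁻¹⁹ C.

16.2 nA

I_n = √(2qI·B)
2qI·B = 2 × 1.602×10⁻¹⁹ × 8.98×10⁻⁵ × 9.14×10⁶ = 2.63×10⁻¹⁶ A²
I_n = √(2.63×10⁻¹⁶) = 1.62×10⁻⁸ A = 16.2 nA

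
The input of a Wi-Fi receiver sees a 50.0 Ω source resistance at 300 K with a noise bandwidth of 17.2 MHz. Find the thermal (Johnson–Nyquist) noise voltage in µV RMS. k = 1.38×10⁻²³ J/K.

3.77 µV

V_n = √(4kTRB)
4kTRB = 4 × 1.38×10⁻²³ × 300 × 5.00×10¹ × 1.72×10⁷ = 1.42×10⁻¹¹ V²
V_n = √(1.42×10⁻¹¹) = 3.77×10⁻⁶ V = 3.77 µV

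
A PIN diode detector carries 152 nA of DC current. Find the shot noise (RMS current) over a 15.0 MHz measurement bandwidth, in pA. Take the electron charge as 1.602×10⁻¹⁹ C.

855 pA

I_n = √(2qI·B)
2qI·B = 2 × 1.602×10⁻¹⁹ × 1.52×10⁻⁷ × 1.50×10⁷ = 7.31×10⁻¹⁹ A²
I_n = √(7.31×10⁻¹⁹) = 8.55×10⁻¹⁰ A = 855 pA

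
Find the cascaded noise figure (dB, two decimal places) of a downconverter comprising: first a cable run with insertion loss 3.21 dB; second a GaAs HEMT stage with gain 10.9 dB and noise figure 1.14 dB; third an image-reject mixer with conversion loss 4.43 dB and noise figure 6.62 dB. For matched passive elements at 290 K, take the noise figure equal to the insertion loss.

Convert to linear (a loss of L dB is a gain of −L dB): F_i = 10^(NF_i/10), G_i = 10^(G_i,dB/10)
  Stage 1: F_1 = 10^(3.21/10) = 2.094, G_1 = 10^(−3.21/10) = 0.4775
  Stage 2: F_2 = 10^(1.14/10) = 1.300, G_2 = 10^(10.9/10) = 12.30
  Stage 3: F_3 = 10^(6.62/10) = 4.592, G_3 = 10^(−4.43/10) = 0.3606
Friis cascade:
  F = 2.094 + (1.300 − 1)/0.4775 + (4.592 − 1)/5.875 = 3.334
NF = 10 log₁₀(3.334) = 5.23 dB

5.23 dB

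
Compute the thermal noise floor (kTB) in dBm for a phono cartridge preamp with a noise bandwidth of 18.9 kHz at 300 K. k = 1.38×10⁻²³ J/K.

−131.1 dBm

P_n = kTB = 1.38×10⁻²³ × 300 × 1.89×10⁴ = 7.82×10⁻¹⁷ W
In dBm: 10 log₁₀(7.82×10⁻¹⁷ / 10⁻³) = −131.1 dBm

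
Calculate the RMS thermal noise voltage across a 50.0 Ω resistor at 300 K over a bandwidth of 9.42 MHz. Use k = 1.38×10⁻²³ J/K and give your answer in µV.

V_n = √(4kTRB)
4kTRB = 4 × 1.38×10⁻²³ × 300 × 5.00×10¹ × 9.42×10⁶ = 7.80×10⁻¹² V²
V_n = √(7.80×10⁻¹²) = 2.79×10⁻⁶ V = 2.79 µV

2.79 µV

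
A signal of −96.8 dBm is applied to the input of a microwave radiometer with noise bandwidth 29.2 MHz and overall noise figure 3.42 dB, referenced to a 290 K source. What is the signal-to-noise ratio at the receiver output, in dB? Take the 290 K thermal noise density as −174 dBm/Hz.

−0.9 dB

Noise floor: N = −174 + 10 log₁₀(B) + NF
10 log₁₀(2.92×10⁷) = 74.65 dB
N = −174 + 74.65 + 3.42 = −95.93 dBm
SNR = P_sig − N = −96.8 − (−95.93) = −0.87 dB → −0.9 dB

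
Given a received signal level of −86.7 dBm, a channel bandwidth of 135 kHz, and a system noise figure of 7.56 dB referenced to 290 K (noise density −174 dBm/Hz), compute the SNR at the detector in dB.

28.4 dB

Noise floor: N = −174 + 10 log₁₀(B) + NF
10 log₁₀(1.35×10⁵) = 51.3 dB
N = −174 + 51.3 + 7.56 = −115.14 dBm
SNR = P_sig − N = −86.7 − (−115.14) = 28.44 dB → 28.4 dB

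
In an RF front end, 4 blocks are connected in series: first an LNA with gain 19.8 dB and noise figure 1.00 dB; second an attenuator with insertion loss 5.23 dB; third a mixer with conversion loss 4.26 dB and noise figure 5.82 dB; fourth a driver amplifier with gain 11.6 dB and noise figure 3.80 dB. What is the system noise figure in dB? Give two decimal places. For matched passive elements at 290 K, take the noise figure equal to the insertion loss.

Convert to linear (a loss of L dB is a gain of −L dB): F_i = 10^(NF_i/10), G_i = 10^(G_i,dB/10)
  Stage 1: F_1 = 10^(1.00/10) = 1.259, G_1 = 10^(19.8/10) = 95.50
  Stage 2: F_2 = 10^(5.23/10) = 3.334, G_2 = 10^(−5.23/10) = 0.2999
  Stage 3: F_3 = 10^(5.82/10) = 3.819, G_3 = 10^(−4.26/10) = 0.3750
  Stage 4: F_4 = 10^(3.80/10) = 2.399, G_4 = 10^(11.6/10) = 14.45
Friis cascade:
  F = 1.259 + (3.334 − 1)/95.50 + (3.819 − 1)/28.64 + (2.399 − 1)/10.74 = 1.512
NF = 10 log₁₀(1.512) = 1.80 dB

1.80 dB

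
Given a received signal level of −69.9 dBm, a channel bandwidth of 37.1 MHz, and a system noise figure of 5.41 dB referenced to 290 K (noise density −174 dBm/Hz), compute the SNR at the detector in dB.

23.0 dB

Noise floor: N = −174 + 10 log₁₀(B) + NF
10 log₁₀(3.71×10⁷) = 75.69 dB
N = −174 + 75.69 + 5.41 = −92.90 dBm
SNR = P_sig − N = −69.9 − (−92.90) = 23.00 dB → 23.0 dB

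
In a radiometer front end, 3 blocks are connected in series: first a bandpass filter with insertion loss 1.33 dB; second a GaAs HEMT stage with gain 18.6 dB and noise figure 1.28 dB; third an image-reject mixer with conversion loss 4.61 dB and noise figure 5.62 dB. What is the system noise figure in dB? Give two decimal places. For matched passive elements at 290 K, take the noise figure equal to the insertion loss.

2.73 dB

Convert to linear (a loss of L dB is a gain of −L dB): F_i = 10^(NF_i/10), G_i = 10^(G_i,dB/10)
  Stage 1: F_1 = 10^(1.33/10) = 1.358, G_1 = 10^(−1.33/10) = 0.7362
  Stage 2: F_2 = 10^(1.28/10) = 1.343, G_2 = 10^(18.6/10) = 72.44
  Stage 3: F_3 = 10^(5.62/10) = 3.648, G_3 = 10^(−4.61/10) = 0.3459
Friis cascade:
  F = 1.358 + (1.343 − 1)/0.7362 + (3.648 − 1)/53.33 = 1.874
NF = 10 log₁₀(1.874) = 2.73 dB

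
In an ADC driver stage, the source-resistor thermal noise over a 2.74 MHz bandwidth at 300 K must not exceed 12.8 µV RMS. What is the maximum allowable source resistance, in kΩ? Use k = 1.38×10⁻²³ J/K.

Johnson–Nyquist: V_n = √(4kTRB) ⇒ R = V_n² / (4kTB)
4kTB = 4 × 1.38×10⁻²³ × 300 × 2.74×10⁶ = 4.54×10⁻¹⁴
R = (1.28×10⁻⁵)² / 4.54×10⁻¹⁴ = 3.61×10³ Ω = 3.61 kΩ

3.61 kΩ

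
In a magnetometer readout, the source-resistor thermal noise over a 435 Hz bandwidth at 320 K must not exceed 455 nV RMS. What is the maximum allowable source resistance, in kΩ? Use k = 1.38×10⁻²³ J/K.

26.9 kΩ

Johnson–Nyquist: V_n = √(4kTRB) ⇒ R = V_n² / (4kTB)
4kTB = 4 × 1.38×10⁻²³ × 320 × 4.35×10² = 7.68×10⁻¹⁸
R = (4.55×10⁻⁷)² / 7.68×10⁻¹⁸ = 2.69×10⁴ Ω = 26.9 kΩ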